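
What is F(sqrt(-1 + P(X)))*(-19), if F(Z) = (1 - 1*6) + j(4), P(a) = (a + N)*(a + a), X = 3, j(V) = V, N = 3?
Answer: 19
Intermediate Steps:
P(a) = 2*a*(3 + a) (P(a) = (a + 3)*(a + a) = (3 + a)*(2*a) = 2*a*(3 + a))
F(Z) = -1 (F(Z) = (1 - 1*6) + 4 = (1 - 6) + 4 = -5 + 4 = -1)
F(sqrt(-1 + P(X)))*(-19) = -1*(-19) = 19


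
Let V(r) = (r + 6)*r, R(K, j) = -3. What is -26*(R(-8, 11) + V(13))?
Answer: -6344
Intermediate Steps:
V(r) = r*(6 + r) (V(r) = (6 + r)*r = r*(6 + r))
-26*(R(-8, 11) + V(13)) = -26*(-3 + 13*(6 + 13)) = -26*(-3 + 13*19) = -26*(-3 + 247) = -26*244 = -6344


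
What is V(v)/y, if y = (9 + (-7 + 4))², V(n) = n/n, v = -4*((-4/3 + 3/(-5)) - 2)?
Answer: 1/36 ≈ 0.027778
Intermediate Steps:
v = 236/15 (v = -4*((-4*⅓ + 3*(-⅕)) - 2) = -4*((-4/3 - ⅗) - 2) = -4*(-29/15 - 2) = -4*(-59/15) = 236/15 ≈ 15.733)
V(n) = 1
y = 36 (y = (9 - 3)² = 6² = 36)
V(v)/y = 1/36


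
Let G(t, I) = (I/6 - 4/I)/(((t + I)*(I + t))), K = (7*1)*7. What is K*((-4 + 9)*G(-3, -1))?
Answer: 5635/96 ≈ 58.698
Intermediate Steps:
K = 49 (K = 7*7 = 49)
G(t, I) = (-4/I + I/6)/(I + t)**2 (G(t, I) = (I*(1/6) - 4/I)/(((I + t)*(I + t))) = (I/6 - 4/I)/((I + t)**2) = (-4/I + I/6)/(I + t)**2)
K*((-4 + 9)*G(-3, -1)) = 49*((-4 + 9)*((1/6)*(-24 + (-1)**2)/(-1*(-1 - 3)**2))) = 49*(5*((1/6)*(-1)*(-24 + 1)/(-4)**2)) = 49*(5*((1/6)*(-1)*(1/16)*(-23))) = 49*(5*(23/96)) = 49*(115/96) = 5635/96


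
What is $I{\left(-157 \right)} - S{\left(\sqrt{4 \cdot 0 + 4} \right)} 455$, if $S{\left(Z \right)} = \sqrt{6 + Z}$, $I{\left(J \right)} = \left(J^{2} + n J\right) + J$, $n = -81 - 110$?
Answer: $54479 - 910 \sqrt{2} \approx 53192.0$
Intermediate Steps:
$n = -191$ ($n = -81 - 110 = -191$)
$I{\left(J \right)} = J^{2} - 190 J$ ($I{\left(J \right)} = \left(J^{2} - 191 J\right) + J = J^{2} - 190 J$)
$I{\left(-157 \right)} - S{\left(\sqrt{4 \cdot 0 + 4} \right)} 455 = - 157 \left(-190 - 157\right) - \sqrt{6 + \sqrt{4 \cdot 0 + 4}} \cdot 455 = \left(-157\right) \left(-347\right) - \sqrt{6 + \sqrt{0 + 4}} \cdot 455 = 54479 - \sqrt{6 + \sqrt{4}} \cdot 455 = 54479 - \sqrt{6 + 2} \cdot 455 = 54479 - \sqrt{8} \cdot 455 = 54479 - 2 \sqrt{2} \cdot 455 = 54479 - 910 \sqrt{2}$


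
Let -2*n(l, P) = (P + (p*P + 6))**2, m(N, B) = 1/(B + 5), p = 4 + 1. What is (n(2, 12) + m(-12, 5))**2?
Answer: 925315561/100 ≈ 9.2532e+6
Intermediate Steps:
p = 5
m(N, B) = 1/(5 + B)
n(l, P) = -(6 + 6*P)**2/2 (n(l, P) = -(P + (5*P + 6))**2/2 = -(P + (6 + 5*P))**2/2 = -(6 + 6*P)**2/2)
(n(2, 12) + m(-12, 5))**2 = (-18*(1 + 12)**2 + 1/(5 + 5))**2 = (-18*13**2 + 1/10)**2 = (-18*169 + 1/10)**2 = (-3042 + 1/10)**2 = (-30419/10)**2 = 925315561/100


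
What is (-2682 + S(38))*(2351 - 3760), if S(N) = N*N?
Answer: 1744342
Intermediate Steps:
S(N) = N²
(-2682 + S(38))*(2351 - 3760) = (-2682 + 38²)*(2351 - 3760) = (-2682 + 1444)*(-1409) = -1238*(-1409) = 1744342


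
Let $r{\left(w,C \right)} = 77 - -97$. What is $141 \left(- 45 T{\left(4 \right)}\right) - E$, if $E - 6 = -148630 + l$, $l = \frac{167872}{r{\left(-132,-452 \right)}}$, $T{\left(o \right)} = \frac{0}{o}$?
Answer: $\frac{12846352}{87} \approx 1.4766 \cdot 10^{5}$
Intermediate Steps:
$r{\left(w,C \right)} = 174$ ($r{\left(w,C \right)} = 77 + 97 = 174$)
$T{\left(o \right)} = 0$
$l = \frac{83936}{87}$ ($l = \frac{167872}{174} = 167872 \cdot \frac{1}{174} = \frac{83936}{87} \approx 964.78$)
$E = - \frac{12846352}{87}$ ($E = 6 + \left(-148630 + \frac{83936}{87}\right) = 6 - \frac{12846874}{87} = - \frac{12846352}{87} \approx -1.4766 \cdot 10^{5}$)
$141 \left(- 45 T{\left(4 \right)}\right) - E = 141 \left(\left(-45\right) 0\right) - - \frac{12846352}{87} = 141 \cdot 0 + \frac{12846352}{87} = 0 + \frac{12846352}{87} = \frac{12846352}{87}$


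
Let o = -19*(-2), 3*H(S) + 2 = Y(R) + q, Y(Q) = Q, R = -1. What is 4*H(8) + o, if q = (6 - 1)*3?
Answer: 54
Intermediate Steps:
q = 15 (q = 5*3 = 15)
H(S) = 4 (H(S) = -⅔ + (-1 + 15)/3 = -⅔ + (⅓)*14 = -⅔ + 14/3 = 4)
o = 38
4*H(8) + o = 4*4 + 38 = 16 + 38 = 54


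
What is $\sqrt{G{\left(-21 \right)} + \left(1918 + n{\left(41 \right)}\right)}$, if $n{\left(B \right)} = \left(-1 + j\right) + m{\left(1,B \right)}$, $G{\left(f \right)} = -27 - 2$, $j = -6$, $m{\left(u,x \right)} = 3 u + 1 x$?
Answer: $3 \sqrt{214} \approx 43.886$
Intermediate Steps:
$m{\left(u,x \right)} = x + 3 u$ ($m{\left(u,x \right)} = 3 u + x = x + 3 u$)
$G{\left(f \right)} = -29$
$n{\left(B \right)} = -4 + B$ ($n{\left(B \right)} = \left(-1 - 6\right) + \left(B + 3 \cdot 1\right) = -7 + \left(B + 3\right) = -7 + \left(3 + B\right) = -4 + B$)
$\sqrt{G{\left(-21 \right)} + \left(1918 + n{\left(41 \right)}\right)} = \sqrt{-29 + \left(1918 + \left(-4 + 41\right)\right)} = \sqrt{-29 + \left(1918 + 37\right)} = \sqrt{-29 + 1955} = \sqrt{1926} = 3 \sqrt{214}$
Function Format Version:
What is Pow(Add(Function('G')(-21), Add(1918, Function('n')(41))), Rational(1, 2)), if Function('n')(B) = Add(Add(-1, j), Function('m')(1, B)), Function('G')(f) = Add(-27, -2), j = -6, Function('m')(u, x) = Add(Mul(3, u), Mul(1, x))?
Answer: Mul(3, Pow(214, Rational(1, 2))) ≈ 43.886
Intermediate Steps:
Function('m')(u, x) = Add(x, Mul(3, u)) (Function('m')(u, x) = Add(Mul(3, u), x) = Add(x, Mul(3, u)))
Function('G')(f) = -29
Function('n')(B) = Add(-4, B) (Function('n')(B) = Add(Add(-1, -6), Add(B, Mul(3, 1))) = Add(-7, Add(B, 3)) = Add(-7, Add(3, B)) = Add(-4, B))
Pow(Add(Function('G')(-21), Add(1918, Function('n')(41))), Rational(1, 2)) = Pow(Add(-29, Add(1918, Add(-4, 41))), Rational(1, 2)) = Pow(Add(-29, Add(1918, 37)), Rational(1, 2)) = Pow(Add(-29, 1955), Rational(1, 2)) = Pow(1926, Rational(1, 2)) = Mul(3, Pow(214, Rational(1, 2)))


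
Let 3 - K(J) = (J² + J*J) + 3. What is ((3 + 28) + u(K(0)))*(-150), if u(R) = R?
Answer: -4650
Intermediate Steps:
K(J) = -2*J² (K(J) = 3 - ((J² + J*J) + 3) = 3 - ((J² + J²) + 3) = 3 - (2*J² + 3) = 3 - (3 + 2*J²) = 3 + (-3 - 2*J²) = -2*J²)
((3 + 28) + u(K(0)))*(-150) = ((3 + 28) - 2*0²)*(-150) = (31 - 2*0)*(-150) = (31 + 0)*(-150) = 31*(-150) = -4650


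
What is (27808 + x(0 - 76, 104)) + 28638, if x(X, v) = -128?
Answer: 56318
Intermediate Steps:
(27808 + x(0 - 76, 104)) + 28638 = (27808 - 128) + 28638 = 27680 + 28638 = 56318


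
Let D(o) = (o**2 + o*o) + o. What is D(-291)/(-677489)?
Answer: -169071/677489 ≈ -0.24956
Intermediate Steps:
D(o) = o + 2*o**2 (D(o) = (o**2 + o**2) + o = 2*o**2 + o = o + 2*o**2)
D(-291)/(-677489) = -291*(1 + 2*(-291))/(-677489) = -291*(1 - 582)*(-1/677489) = -291*(-581)*(-1/677489) = 169071*(-1/677489) = -169071/677489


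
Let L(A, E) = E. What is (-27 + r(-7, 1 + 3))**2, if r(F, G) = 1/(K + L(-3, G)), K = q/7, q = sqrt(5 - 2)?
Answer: 436434028/609961 + 292474*sqrt(3)/609961 ≈ 716.34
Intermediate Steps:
q = sqrt(3) ≈ 1.7320
K = sqrt(3)/7 ≈ 0.24744
r(F, G) = 1/(G + sqrt(3)/7) (r(F, G) = 1/(sqrt(3)/7 + G) = 1/(G + sqrt(3)/7))
(-27 + r(-7, 1 + 3))**2 = (-27 + 7/(sqrt(3) + 7*(1 + 3)))**2 = (-27 + 7/(sqrt(3) + 7*4))**2 = (-27 + 7/(sqrt(3) + 28))**2 = (-27 + 7/(28 + sqrt(3)))**2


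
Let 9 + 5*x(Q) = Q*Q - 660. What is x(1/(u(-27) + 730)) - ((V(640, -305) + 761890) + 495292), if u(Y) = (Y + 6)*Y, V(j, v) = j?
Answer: -2116144568362/1682209 ≈ -1.2580e+6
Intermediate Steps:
u(Y) = Y*(6 + Y) (u(Y) = (6 + Y)*Y = Y*(6 + Y))
x(Q) = -669/5 + Q**2/5 (x(Q) = -9/5 + (Q*Q - 660)/5 = -9/5 + (Q**2 - 660)/5 = -9/5 + (-660 + Q**2)/5 = -9/5 + (-132 + Q**2/5) = -669/5 + Q**2/5)
x(1/(u(-27) + 730)) - ((V(640, -305) + 761890) + 495292) = (-669/5 + (1/(-27*(6 - 27) + 730))**2/5) - ((640 + 761890) + 495292) = (-669/5 + (1/(-27*(-21) + 730))**2/5) - (762530 + 495292) = (-669/5 + (1/(567 + 730))**2/5) - 1*1257822 = (-669/5 + (1/1297)**2/5) - 1257822 = (-669/5 + (1/5)*(1/1682209)) - 1257822 = (-669/5 + 1/8411045) - 1257822 = -225079564/1682209 - 1257822 = -2116144568362/1682209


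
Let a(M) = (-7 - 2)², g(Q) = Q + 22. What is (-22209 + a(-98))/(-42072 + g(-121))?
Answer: 7376/14057 ≈ 0.52472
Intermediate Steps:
g(Q) = 22 + Q
a(M) = 81 (a(M) = (-9)² = 81)
(-22209 + a(-98))/(-42072 + g(-121)) = (-22209 + 81)/(-42072 + (22 - 121)) = -22128/(-42072 - 99) = -22128/(-42171) = -22128*(-1/42171) = 7376/14057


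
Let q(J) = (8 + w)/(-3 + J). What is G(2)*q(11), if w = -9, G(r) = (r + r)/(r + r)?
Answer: -⅛ ≈ -0.12500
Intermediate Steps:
G(r) = 1 (G(r) = (2*r)/((2*r)) = (2*r)*(1/(2*r)) = 1)
q(J) = -1/(-3 + J) (q(J) = (8 - 9)/(-3 + J) = -1/(-3 + J))
G(2)*q(11) = 1*(-1/(-3 + 11)) = 1*(-1/8) = 1*(-1*⅛) = 1*(-⅛) = -⅛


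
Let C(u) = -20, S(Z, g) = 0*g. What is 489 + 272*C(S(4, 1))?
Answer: -4951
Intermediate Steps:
S(Z, g) = 0
489 + 272*C(S(4, 1)) = 489 + 272*(-20) = 489 - 5440 = -4951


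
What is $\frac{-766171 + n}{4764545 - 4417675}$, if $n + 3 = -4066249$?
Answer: $- \frac{4832423}{346870} \approx -13.932$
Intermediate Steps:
$n = -4066252$ ($n = -3 - 4066249 = -4066252$)
$\frac{-766171 + n}{4764545 - 4417675} = \frac{-766171 - 4066252}{4764545 - 4417675} = - \frac{4832423}{346870}$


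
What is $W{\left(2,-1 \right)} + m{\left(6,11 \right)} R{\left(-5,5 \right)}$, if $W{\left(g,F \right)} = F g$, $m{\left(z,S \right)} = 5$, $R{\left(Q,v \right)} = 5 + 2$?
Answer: $33$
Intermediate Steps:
$R{\left(Q,v \right)} = 7$
$W{\left(2,-1 \right)} + m{\left(6,11 \right)} R{\left(-5,5 \right)} = \left(-1\right) 2 + 5 \cdot 7 = -2 + 35 = 33$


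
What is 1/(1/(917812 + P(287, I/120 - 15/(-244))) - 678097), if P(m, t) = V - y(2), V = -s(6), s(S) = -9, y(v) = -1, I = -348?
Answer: -917822/622372344733 ≈ -1.4747e-6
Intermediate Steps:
V = 9 (V = -1*(-9) = 9)
P(m, t) = 10 (P(m, t) = 9 - 1*(-1) = 9 + 1 = 10)
1/(1/(917812 + P(287, I/120 - 15/(-244))) - 678097) = 1/(1/(917812 + 10) - 678097) = 1/(1/917822 - 678097) = 1/(-622372344733/917822) = -917822/622372344733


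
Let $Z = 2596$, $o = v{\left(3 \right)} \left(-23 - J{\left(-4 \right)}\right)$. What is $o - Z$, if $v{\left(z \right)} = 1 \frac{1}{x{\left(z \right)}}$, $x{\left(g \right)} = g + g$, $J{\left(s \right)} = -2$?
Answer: $- \frac{5199}{2} \approx -2599.5$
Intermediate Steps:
$x{\left(g \right)} = 2 g$
$v{\left(z \right)} = \frac{1}{2 z}$ ($v{\left(z \right)} = 1 \frac{1}{2 z} = \frac{1}{2 z}$)
$o = - \frac{7}{2}$ ($o = \frac{1}{2 \cdot 3} \left(-23 - -2\right) = \frac{1}{2} \cdot \frac{1}{3} \left(-23 + 2\right) = \frac{1}{6} \left(-21\right) = - \frac{7}{2} \approx -3.5$)
$o - Z = - \frac{7}{2} - 2596 = - \frac{5199}{2}$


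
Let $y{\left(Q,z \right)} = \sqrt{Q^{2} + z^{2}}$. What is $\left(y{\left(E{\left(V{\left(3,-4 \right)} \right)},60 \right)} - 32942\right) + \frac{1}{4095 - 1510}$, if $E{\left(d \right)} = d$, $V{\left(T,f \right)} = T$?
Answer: $- \frac{85155069}{2585} + 3 \sqrt{401} \approx -32882.0$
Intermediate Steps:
$\left(y{\left(E{\left(V{\left(3,-4 \right)} \right)},60 \right)} - 32942\right) + \frac{1}{4095 - 1510} = \left(\sqrt{3^{2} + 60^{2}} - 32942\right) + \frac{1}{4095 - 1510} = \left(\sqrt{9 + 3600} - 32942\right) + \frac{1}{2585} = \left(\sqrt{3609} - 32942\right) + \frac{1}{2585} = \left(3 \sqrt{401} - 32942\right) + \frac{1}{2585} = \left(-32942 + 3 \sqrt{401}\right) + \frac{1}{2585} = - \frac{85155069}{2585} + 3 \sqrt{401}$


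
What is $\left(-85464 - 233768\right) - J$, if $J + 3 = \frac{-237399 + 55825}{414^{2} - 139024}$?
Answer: $- \frac{5166949807}{16186} \approx -3.1922 \cdot 10^{5}$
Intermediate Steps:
$J = - \frac{139345}{16186}$ ($J = -3 + \frac{-237399 + 55825}{414^{2} - 139024} = -3 - \frac{181574}{171396 - 139024} = -3 - \frac{181574}{32372} = -3 - \frac{90787}{16186} = - \frac{139345}{16186} \approx -8.609$)
$\left(-85464 - 233768\right) - J = \left(-85464 - 233768\right) - - \frac{139345}{16186} = \left(-85464 - 233768\right) + \frac{139345}{16186} = -319232 + \frac{139345}{16186} = - \frac{5166949807}{16186}$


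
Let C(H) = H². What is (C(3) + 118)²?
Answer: 16129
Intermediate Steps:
(C(3) + 118)² = (3² + 118)² = (9 + 118)² = 127² = 16129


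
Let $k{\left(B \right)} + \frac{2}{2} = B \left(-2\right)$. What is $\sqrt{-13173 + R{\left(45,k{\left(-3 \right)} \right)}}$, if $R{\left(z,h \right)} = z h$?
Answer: $2 i \sqrt{3237} \approx 113.79 i$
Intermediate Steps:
$k{\left(B \right)} = -1 - 2 B$ ($k{\left(B \right)} = -1 + B \left(-2\right) = -1 - 2 B$)
$R{\left(z,h \right)} = h z$
$\sqrt{-13173 + R{\left(45,k{\left(-3 \right)} \right)}} = \sqrt{-13173 + \left(-1 - -6\right) 45} = \sqrt{-13173 + \left(-1 + 6\right) 45} = \sqrt{-13173 + 5 \cdot 45} = \sqrt{-13173 + 225} = \sqrt{-12948} = 2 i \sqrt{3237}$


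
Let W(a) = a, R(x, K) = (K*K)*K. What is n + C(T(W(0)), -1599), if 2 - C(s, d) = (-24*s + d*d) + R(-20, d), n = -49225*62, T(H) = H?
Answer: 4082716050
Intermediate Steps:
R(x, K) = K³ (R(x, K) = K²*K = K³)
n = -3051950
C(s, d) = 2 - d² - d³ + 24*s (C(s, d) = 2 - ((-24*s + d*d) + d³) = 2 - ((-24*s + d²) + d³) = 2 - ((d² - 24*s) + d³) = 2 - (d² + d³ - 24*s) = 2 + (-d² - d³ + 24*s) = 2 - d² - d³ + 24*s)
n + C(T(W(0)), -1599) = -3051950 + (2 - 1*(-1599)² - 1*(-1599)³ + 24*0) = -3051950 + (2 - 1*2556801 - 1*(-4088324799) + 0) = -3051950 + (2 - 2556801 + 4088324799 + 0) = -3051950 + 4085768000 = 4082716050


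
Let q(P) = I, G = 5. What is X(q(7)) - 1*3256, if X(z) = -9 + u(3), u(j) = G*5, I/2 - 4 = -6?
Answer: -3240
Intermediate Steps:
I = -4 (I = 8 + 2*(-6) = 8 - 12 = -4)
q(P) = -4
u(j) = 25 (u(j) = 5*5 = 25)
X(z) = 16 (X(z) = -9 + 25 = 16)
X(q(7)) - 1*3256 = 16 - 1*3256 = 16 - 3256 = -3240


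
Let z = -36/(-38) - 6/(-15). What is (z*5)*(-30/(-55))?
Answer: 768/209 ≈ 3.6746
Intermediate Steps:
z = 128/95 (z = -36*(-1/38) - 6*(-1/15) = 18/19 + ⅖ = 128/95 ≈ 1.3474)
(z*5)*(-30/(-55)) = ((128/95)*5)*(-30/(-55)) = 128*(-30*(-1/55))/19 = (128/19)*(6/11) = 768/209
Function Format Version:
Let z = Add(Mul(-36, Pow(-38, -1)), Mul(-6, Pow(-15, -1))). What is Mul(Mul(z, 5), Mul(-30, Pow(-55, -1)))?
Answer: Rational(768, 209) ≈ 3.6746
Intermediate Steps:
z = Rational(128, 95) (z = Add(Mul(-36, Rational(-1, 38)), Mul(-6, Rational(-1, 15))) = Add(Rational(18, 19), Rational(2, 5)) = Rational(128, 95) ≈ 1.3474)
Mul(Mul(z, 5), Mul(-30, Pow(-55, -1))) = Mul(Mul(Rational(128, 95), 5), Mul(-30, Pow(-55, -1))) = Mul(Rational(128, 19), Mul(-30, Rational(-1, 55))) = Mul(Rational(128, 19), Rational(6, 11)) = Rational(768, 209)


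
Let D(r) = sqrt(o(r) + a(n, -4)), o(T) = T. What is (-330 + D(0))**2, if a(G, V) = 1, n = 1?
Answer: 108241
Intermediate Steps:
D(r) = sqrt(1 + r) (D(r) = sqrt(r + 1) = sqrt(1 + r))
(-330 + D(0))**2 = (-330 + sqrt(1 + 0))**2 = (-330 + sqrt(1))**2 = (-330 + 1)**2 = (-329)**2 = 108241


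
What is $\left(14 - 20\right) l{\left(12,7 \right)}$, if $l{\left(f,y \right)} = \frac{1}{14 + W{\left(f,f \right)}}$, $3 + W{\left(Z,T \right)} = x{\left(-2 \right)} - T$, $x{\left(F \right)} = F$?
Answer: $2$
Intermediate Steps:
$W{\left(Z,T \right)} = -5 - T$ ($W{\left(Z,T \right)} = -3 - \left(2 + T\right) = -5 - T$)
$l{\left(f,y \right)} = \frac{1}{9 - f}$ ($l{\left(f,y \right)} = \frac{1}{14 - \left(5 + f\right)} = \frac{1}{9 - f}$)
$\left(14 - 20\right) l{\left(12,7 \right)} = \left(14 - 20\right) \left(- \frac{1}{-9 + 12}\right) = \left(14 - 20\right) \left(- \frac{1}{3}\right) = - 6 \left(\left(-1\right) \frac{1}{3}\right) = \left(-6\right) \left(- \frac{1}{3}\right) = 2$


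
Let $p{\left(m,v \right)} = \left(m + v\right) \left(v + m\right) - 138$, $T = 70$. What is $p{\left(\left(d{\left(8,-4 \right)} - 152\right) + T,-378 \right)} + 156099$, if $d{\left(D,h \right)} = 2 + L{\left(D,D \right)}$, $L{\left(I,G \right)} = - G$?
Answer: $373117$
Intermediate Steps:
$d{\left(D,h \right)} = 2 - D$
$p{\left(m,v \right)} = -138 + \left(m + v\right)^{2}$ ($p{\left(m,v \right)} = \left(m + v\right) \left(m + v\right) - 138 = \left(m + v\right)^{2} - 138 = -138 + \left(m + v\right)^{2}$)
$p{\left(\left(d{\left(8,-4 \right)} - 152\right) + T,-378 \right)} + 156099 = \left(-138 + \left(\left(\left(\left(2 - 8\right) - 152\right) + 70\right) - 378\right)^{2}\right) + 156099 = \left(-138 + \left(\left(\left(-6 - 152\right) + 70\right) - 378\right)^{2}\right) + 156099 = \left(-138 + \left(\left(-158 + 70\right) - 378\right)^{2}\right) + 156099 = \left(-138 + \left(-88 - 378\right)^{2}\right) + 156099 = \left(-138 + \left(-466\right)^{2}\right) + 156099 = \left(-138 + 217156\right) + 156099 = 217018 + 156099 = 373117$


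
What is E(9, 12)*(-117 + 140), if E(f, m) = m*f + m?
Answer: 2760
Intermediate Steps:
E(f, m) = m + f*m (E(f, m) = f*m + m = m + f*m)
E(9, 12)*(-117 + 140) = (12*(1 + 9))*(-117 + 140) = (12*10)*23 = 120*23 = 2760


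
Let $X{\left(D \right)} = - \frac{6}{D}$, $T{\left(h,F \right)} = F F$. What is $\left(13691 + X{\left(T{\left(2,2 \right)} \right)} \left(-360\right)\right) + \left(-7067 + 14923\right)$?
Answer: $22087$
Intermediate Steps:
$T{\left(h,F \right)} = F^{2}$
$\left(13691 + X{\left(T{\left(2,2 \right)} \right)} \left(-360\right)\right) + \left(-7067 + 14923\right) = \left(13691 + - \frac{6}{2^{2}} \left(-360\right)\right) + \left(-7067 + 14923\right) = \left(13691 + - \frac{6}{4} \left(-360\right)\right) + 7856 = \left(13691 + \left(-6\right) \frac{1}{4} \left(-360\right)\right) + 7856 = \left(13691 - -540\right) + 7856 = \left(13691 + 540\right) + 7856 = 14231 + 7856 = 22087$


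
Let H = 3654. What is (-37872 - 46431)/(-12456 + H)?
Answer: 9367/978 ≈ 9.5777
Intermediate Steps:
(-37872 - 46431)/(-12456 + H) = (-37872 - 46431)/(-12456 + 3654) = -84303/(-8802) = -84303*(-1/8802) = 9367/978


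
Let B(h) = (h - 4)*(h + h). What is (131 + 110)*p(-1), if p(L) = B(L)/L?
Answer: -2410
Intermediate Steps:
B(h) = 2*h*(-4 + h) (B(h) = (-4 + h)*(2*h) = 2*h*(-4 + h))
p(L) = -8 + 2*L (p(L) = (2*L*(-4 + L))/L = -8 + 2*L)
(131 + 110)*p(-1) = (131 + 110)*(-8 + 2*(-1)) = 241*(-8 - 2) = 241*(-10) = -2410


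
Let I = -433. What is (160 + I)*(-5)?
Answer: 1365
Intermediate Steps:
(160 + I)*(-5) = (160 - 433)*(-5) = -273*(-5) = 1365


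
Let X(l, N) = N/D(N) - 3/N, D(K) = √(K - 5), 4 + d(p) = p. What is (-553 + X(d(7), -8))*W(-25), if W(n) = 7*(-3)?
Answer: 92841/8 - 168*I*√13/13 ≈ 11605.0 - 46.595*I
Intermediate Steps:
W(n) = -21
d(p) = -4 + p
D(K) = √(-5 + K)
X(l, N) = -3/N + N/√(-5 + N) (X(l, N) = N/(√(-5 + N)) - 3/N = N/√(-5 + N) - 3/N = -3/N + N/√(-5 + N))
(-553 + X(d(7), -8))*W(-25) = (-553 + (-3/(-8) - 8/√(-5 - 8)))*(-21) = (-553 + (-3*(-⅛) - (-8)*I*√13/13))*(-21) = (-553 + (3/8 - (-8)*I*√13/13))*(-21) = (-553 + (3/8 + 8*I*√13/13))*(-21) = (-4421/8 + 8*I*√13/13)*(-21) = 92841/8 - 168*I*√13/13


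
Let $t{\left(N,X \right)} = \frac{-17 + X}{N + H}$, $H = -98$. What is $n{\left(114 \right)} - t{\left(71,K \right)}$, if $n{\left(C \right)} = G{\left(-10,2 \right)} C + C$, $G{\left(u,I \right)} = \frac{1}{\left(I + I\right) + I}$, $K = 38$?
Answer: $\frac{1204}{9} \approx 133.78$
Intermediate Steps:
$G{\left(u,I \right)} = \frac{1}{3 I}$ ($G{\left(u,I \right)} = \frac{1}{2 I + I} = \frac{1}{3 I}$)
$t{\left(N,X \right)} = \frac{-17 + X}{-98 + N}$ ($t{\left(N,X \right)} = \frac{-17 + X}{N - 98} = \frac{-17 + X}{-98 + N}$)
$n{\left(C \right)} = \frac{7 C}{6}$ ($n{\left(C \right)} = \frac{1}{3 \cdot 2} C + C = \frac{1}{3} \cdot \frac{1}{2} C + C = \frac{C}{6} + C = \frac{7 C}{6}$)
$n{\left(114 \right)} - t{\left(71,K \right)} = \frac{7}{6} \cdot 114 - \frac{-17 + 38}{-98 + 71} = 133 - \frac{1}{-27} \cdot 21 = 133 - \left(- \frac{1}{27}\right) 21 = 133 - - \frac{7}{9} = 133 + \frac{7}{9} = \frac{1204}{9}$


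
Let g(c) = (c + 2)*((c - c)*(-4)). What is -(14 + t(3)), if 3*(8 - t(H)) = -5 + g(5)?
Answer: -71/3 ≈ -23.667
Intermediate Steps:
g(c) = 0 (g(c) = (2 + c)*(0*(-4)) = (2 + c)*0 = 0)
t(H) = 29/3 (t(H) = 8 - (-5 + 0)/3 = 8 - 1/3*(-5) = 8 + 5/3 = 29/3)
-(14 + t(3)) = -(14 + 29/3) = -1*71/3 = -71/3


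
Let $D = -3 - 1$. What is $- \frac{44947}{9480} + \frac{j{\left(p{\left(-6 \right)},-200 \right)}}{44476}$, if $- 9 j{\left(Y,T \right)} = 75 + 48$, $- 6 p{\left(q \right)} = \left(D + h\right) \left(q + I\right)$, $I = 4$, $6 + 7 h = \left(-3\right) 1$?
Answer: $- \frac{166599361}{35136040} \approx -4.7416$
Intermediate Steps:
$h = - \frac{9}{7}$ ($h = - \frac{6}{7} + \frac{\left(-3\right) 1}{7} = - \frac{6}{7} + \frac{1}{7} \left(-3\right) = - \frac{6}{7} - \frac{3}{7} = - \frac{9}{7} \approx -1.2857$)
$D = -4$ ($D = -3 - 1 = -4$)
$p{\left(q \right)} = \frac{74}{21} + \frac{37 q}{42}$ ($p{\left(q \right)} = - \frac{\left(-4 - \frac{9}{7}\right) \left(q + 4\right)}{6} = - \frac{\left(- \frac{37}{7}\right) \left(4 + q\right)}{6} = - \frac{- \frac{148}{7} - \frac{37 q}{7}}{6} = \frac{74}{21} + \frac{37 q}{42}$)
$j{\left(Y,T \right)} = - \frac{41}{3}$ ($j{\left(Y,T \right)} = - \frac{75 + 48}{9} = \left(- \frac{1}{9}\right) 123 = - \frac{41}{3}$)
$- \frac{44947}{9480} + \frac{j{\left(p{\left(-6 \right)},-200 \right)}}{44476} = - \frac{44947}{9480} - \frac{41}{3 \cdot 44476} = \left(-44947\right) \frac{1}{9480} - \frac{41}{133428} = - \frac{44947}{9480} - \frac{41}{133428} = - \frac{166599361}{35136040}$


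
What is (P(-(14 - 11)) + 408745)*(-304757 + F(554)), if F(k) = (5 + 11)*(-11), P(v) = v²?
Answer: -124642583482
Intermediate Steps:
F(k) = -176 (F(k) = 16*(-11) = -176)
(P(-(14 - 11)) + 408745)*(-304757 + F(554)) = ((-(14 - 11))² + 408745)*(-304757 - 176) = ((-1*3)² + 408745)*(-304933) = ((-3)² + 408745)*(-304933) = (9 + 408745)*(-304933) = 408754*(-304933) = -124642583482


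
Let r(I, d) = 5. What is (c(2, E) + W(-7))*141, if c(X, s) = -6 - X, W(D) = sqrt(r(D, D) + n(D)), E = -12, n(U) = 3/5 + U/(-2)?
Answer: -1128 + 141*sqrt(910)/10 ≈ -702.66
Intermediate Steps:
n(U) = 3/5 - U/2 (n(U) = 3*(1/5) + U*(-1/2) = 3/5 - U/2)
W(D) = sqrt(28/5 - D/2) (W(D) = sqrt(5 + (3/5 - D/2)) = sqrt(28/5 - D/2))
(c(2, E) + W(-7))*141 = ((-6 - 1*2) + sqrt(560 - 50*(-7))/10)*141 = ((-6 - 2) + sqrt(560 + 350)/10)*141 = (-8 + sqrt(910)/10)*141 = -1128 + 141*sqrt(910)/10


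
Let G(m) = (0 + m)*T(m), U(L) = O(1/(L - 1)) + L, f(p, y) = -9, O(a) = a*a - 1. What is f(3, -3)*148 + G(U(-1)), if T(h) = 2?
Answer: -2671/2 ≈ -1335.5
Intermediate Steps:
O(a) = -1 + a² (O(a) = a² - 1 = -1 + a²)
U(L) = -1 + L + (-1 + L)⁻² (U(L) = (-1 + (1/(L - 1))²) + L = (-1 + (1/(-1 + L))²) + L = (-1 + (-1 + L)⁻²) + L = -1 + L + (-1 + L)⁻²)
G(m) = 2*m (G(m) = (0 + m)*2 = m*2 = 2*m)
f(3, -3)*148 + G(U(-1)) = -9*148 + 2*(-1 - 1 + (-1 - 1)⁻²) = -1332 + 2*(-1 - 1 + (-2)⁻²) = -1332 + 2*(-1 - 1 + ¼) = -1332 + 2*(-7/4) = -1332 - 7/2 = -2671/2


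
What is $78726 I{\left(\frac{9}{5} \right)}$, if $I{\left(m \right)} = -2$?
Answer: $-157452$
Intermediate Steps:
$78726 I{\left(\frac{9}{5} \right)} = 78726 \left(-2\right) = -157452$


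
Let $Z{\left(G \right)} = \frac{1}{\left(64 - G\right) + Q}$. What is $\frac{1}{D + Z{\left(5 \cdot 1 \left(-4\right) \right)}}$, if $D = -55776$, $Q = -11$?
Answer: $- \frac{73}{4071647} \approx -1.7929 \cdot 10^{-5}$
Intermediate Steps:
$Z{\left(G \right)} = \frac{1}{53 - G}$ ($Z{\left(G \right)} = \frac{1}{\left(64 - G\right) - 11} = \frac{1}{53 - G}$)
$\frac{1}{D + Z{\left(5 \cdot 1 \left(-4\right) \right)}} = \frac{1}{-55776 - \frac{1}{-53 + 5 \cdot 1 \left(-4\right)}} = \frac{1}{-55776 - \frac{1}{-53 + 5 \left(-4\right)}} = \frac{1}{-55776 - \frac{1}{-53 - 20}} = \frac{1}{-55776 - \frac{1}{-73}} = \frac{1}{-55776 - - \frac{1}{73}} = \frac{1}{-55776 + \frac{1}{73}} = \frac{1}{- \frac{4071647}{73}} = - \frac{73}{4071647}$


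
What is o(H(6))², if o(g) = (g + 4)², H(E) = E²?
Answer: 2560000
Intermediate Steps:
o(g) = (4 + g)²
o(H(6))² = ((4 + 6²)²)² = ((4 + 36)²)² = (40²)² = 1600² = 2560000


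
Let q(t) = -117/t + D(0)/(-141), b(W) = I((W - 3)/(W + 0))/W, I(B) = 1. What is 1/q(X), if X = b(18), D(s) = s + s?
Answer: -1/2106 ≈ -0.00047483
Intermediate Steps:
D(s) = 2*s
b(W) = 1/W
X = 1/18 ≈ 0.055556
q(t) = -117/t (q(t) = -117/t + (2*0)/(-141) = -117/t + 0*(-1/141) = -117/t + 0 = -117/t)
1/q(X) = 1/(-117/1/18) = 1/(-117*18) = 1/(-2106) = -1/2106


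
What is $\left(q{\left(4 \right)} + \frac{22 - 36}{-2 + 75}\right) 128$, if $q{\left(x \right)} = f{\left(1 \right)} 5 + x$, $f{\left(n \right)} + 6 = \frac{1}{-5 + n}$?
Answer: $- \frac{256416}{73} \approx -3512.5$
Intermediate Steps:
$f{\left(n \right)} = -6 + \frac{1}{-5 + n}$
$q{\left(x \right)} = - \frac{125}{4} + x$ ($q{\left(x \right)} = \frac{31 - 6}{-5 + 1} \cdot 5 + x = \frac{31 - 6}{-4} \cdot 5 + x = \left(- \frac{1}{4}\right) 25 \cdot 5 + x = \left(- \frac{25}{4}\right) 5 + x = - \frac{125}{4} + x$)
$\left(q{\left(4 \right)} + \frac{22 - 36}{-2 + 75}\right) 128 = \left(\left(- \frac{125}{4} + 4\right) + \frac{22 - 36}{-2 + 75}\right) 128 = \left(- \frac{109}{4} - \frac{14}{73}\right) 128 = \left(- \frac{8013}{292}\right) 128 = - \frac{256416}{73}$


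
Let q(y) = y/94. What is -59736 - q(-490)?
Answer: -2807347/47 ≈ -59731.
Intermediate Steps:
q(y) = y/94 (q(y) = y*(1/94) = y/94)
-59736 - q(-490) = -59736 - (-490)/94 = -59736 - 1*(-245/47) = -59736 + 245/47 = -2807347/47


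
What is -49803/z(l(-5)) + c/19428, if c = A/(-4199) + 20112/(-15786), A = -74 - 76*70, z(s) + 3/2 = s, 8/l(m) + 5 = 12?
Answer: 74825281923327787/536580426330 ≈ 1.3945e+5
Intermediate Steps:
l(m) = 8/7 (l(m) = 8/(-5 + 12) = 8/7)
z(s) = -3/2 + s
A = -5394 (A = -74 - 5320 = -5394)
c = 116566/11047569 (c = -5394/(-4199) + 20112/(-15786) = -5394*(-1/4199) + 20112*(-1/15786) = 5394/4199 - 3352/2631 = 116566/11047569 ≈ 0.010551)
-49803/z(l(-5)) + c/19428 = -49803/(-3/2 + 8/7) + (116566/11047569)/19428 = -49803/(-5/14) + (116566/11047569)*(1/19428) = -49803*(-14/5) + 58283/107316085266 = 697242/5 + 58283/107316085266 = 74825281923327787/536580426330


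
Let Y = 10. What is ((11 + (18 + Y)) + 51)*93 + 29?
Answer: 8399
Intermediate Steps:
((11 + (18 + Y)) + 51)*93 + 29 = ((11 + (18 + 10)) + 51)*93 + 29 = ((11 + 28) + 51)*93 + 29 = (39 + 51)*93 + 29 = 90*93 + 29 = 8370 + 29 = 8399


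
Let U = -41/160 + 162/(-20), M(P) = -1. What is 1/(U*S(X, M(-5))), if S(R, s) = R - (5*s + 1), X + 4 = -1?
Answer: 160/1337 ≈ 0.11967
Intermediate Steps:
X = -5 (X = -4 - 1 = -5)
S(R, s) = -1 + R - 5*s (S(R, s) = R - (1 + 5*s) = R + (-1 - 5*s) = -1 + R - 5*s)
U = -1337/160 (U = -41*1/160 + 162*(-1/20) = -41/160 - 81/10 = -1337/160 ≈ -8.3562)
1/(U*S(X, M(-5))) = 1/(-1337*(-1 - 5 - 5*(-1))/160) = 1/(-1337*(-1 - 5 + 5)/160) = 1/(-1337/160*(-1)) = 1/(1337/160) = 160/1337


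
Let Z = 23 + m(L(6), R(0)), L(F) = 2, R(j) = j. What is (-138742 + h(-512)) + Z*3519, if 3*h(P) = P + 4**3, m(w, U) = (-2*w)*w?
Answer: -258319/3 ≈ -86106.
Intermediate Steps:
m(w, U) = -2*w**2
h(P) = 64/3 + P/3 (h(P) = (P + 4**3)/3 = (P + 64)/3 = (64 + P)/3 = 64/3 + P/3)
Z = 15 (Z = 23 - 2*2**2 = 23 - 2*4 = 23 - 8 = 15)
(-138742 + h(-512)) + Z*3519 = (-138742 + (64/3 + (1/3)*(-512))) + 15*3519 = (-138742 + (64/3 - 512/3)) + 52785 = (-138742 - 448/3) + 52785 = -416674/3 + 52785 = -258319/3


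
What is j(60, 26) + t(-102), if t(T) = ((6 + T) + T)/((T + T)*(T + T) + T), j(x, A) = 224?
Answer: 140893/629 ≈ 224.00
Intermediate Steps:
t(T) = (6 + 2*T)/(T + 4*T**2) (t(T) = (6 + 2*T)/((2*T)*(2*T) + T) = (6 + 2*T)/(4*T**2 + T) = (6 + 2*T)/(T + 4*T**2))
j(60, 26) + t(-102) = 224 + 2*(3 - 102)/(-102*(1 + 4*(-102))) = 224 + 2*(-1/102)*(-99)/(1 - 408) = 224 + 2*(-1/102)*(-99)/(-407) = 224 + 2*(-1/102)*(-1/407)*(-99) = 224 - 3/629 = 140893/629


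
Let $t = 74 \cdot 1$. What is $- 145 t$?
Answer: $-10730$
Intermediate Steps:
$t = 74$
$- 145 t = \left(-145\right) 74 = -10730$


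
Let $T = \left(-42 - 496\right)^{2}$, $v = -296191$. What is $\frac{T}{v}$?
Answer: $- \frac{289444}{296191} \approx -0.97722$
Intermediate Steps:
$T = 289444$ ($T = \left(-538\right)^{2} = 289444$)
$\frac{T}{v} = \frac{289444}{-296191} = 289444 \left(- \frac{1}{296191}\right) = - \frac{289444}{296191}$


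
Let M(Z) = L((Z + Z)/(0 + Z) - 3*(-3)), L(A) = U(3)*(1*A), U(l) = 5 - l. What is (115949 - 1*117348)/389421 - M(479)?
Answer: -8568661/389421 ≈ -22.004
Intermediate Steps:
L(A) = 2*A (L(A) = (5 - 1*3)*(1*A) = (5 - 3)*A = 2*A)
M(Z) = 22 (M(Z) = 2*((Z + Z)/(0 + Z) - 3*(-3)) = 2*((2*Z)/Z + 9) = 2*(2 + 9) = 2*11 = 22)
(115949 - 1*117348)/389421 - M(479) = (115949 - 1*117348)/389421 - 1*22 = (115949 - 117348)*(1/389421) - 22 = -1399*1/389421 - 22 = -1399/389421 - 22 = -8568661/389421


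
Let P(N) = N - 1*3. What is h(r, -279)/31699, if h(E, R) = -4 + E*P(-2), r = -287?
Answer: 1431/31699 ≈ 0.045143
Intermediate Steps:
P(N) = -3 + N (P(N) = N - 3 = -3 + N)
h(E, R) = -4 - 5*E (h(E, R) = -4 + E*(-3 - 2) = -4 + E*(-5) = -4 - 5*E)
h(r, -279)/31699 = (-4 - 5*(-287))/31699 = (-4 + 1435)*(1/31699) = 1431*(1/31699) = 1431/31699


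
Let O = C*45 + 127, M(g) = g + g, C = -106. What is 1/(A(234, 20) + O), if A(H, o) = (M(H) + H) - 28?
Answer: -1/3969 ≈ -0.00025195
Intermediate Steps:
M(g) = 2*g
A(H, o) = -28 + 3*H (A(H, o) = (2*H + H) - 28 = 3*H - 28 = -28 + 3*H)
O = -4643 (O = -106*45 + 127 = -4770 + 127 = -4643)
1/(A(234, 20) + O) = 1/((-28 + 3*234) - 4643) = 1/((-28 + 702) - 4643) = 1/(674 - 4643) = 1/(-3969) = -1/3969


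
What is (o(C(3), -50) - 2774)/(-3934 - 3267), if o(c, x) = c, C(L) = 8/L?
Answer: 8314/21603 ≈ 0.38485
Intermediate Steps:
(o(C(3), -50) - 2774)/(-3934 - 3267) = (8/3 - 2774)/(-3934 - 3267) = (8*(⅓) - 2774)/(-7201) = (8/3 - 2774)*(-1/7201) = -8314/3*(-1/7201) = 8314/21603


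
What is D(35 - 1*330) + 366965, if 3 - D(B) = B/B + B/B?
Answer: 366966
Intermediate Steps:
D(B) = 1 (D(B) = 3 - (B/B + B/B) = 3 - (1 + 1) = 3 - 1*2 = 3 - 2 = 1)
D(35 - 1*330) + 366965 = 1 + 366965 = 366966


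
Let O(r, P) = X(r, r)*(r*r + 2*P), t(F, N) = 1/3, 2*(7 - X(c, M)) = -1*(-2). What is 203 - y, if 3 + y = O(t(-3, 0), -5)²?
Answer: -29830/9 ≈ -3314.4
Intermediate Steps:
X(c, M) = 6 (X(c, M) = 7 - (-1)*(-2)/2 = 7 - ½*2 = 7 - 1 = 6)
t(F, N) = ⅓
O(r, P) = 6*r² + 12*P (O(r, P) = 6*(r*r + 2*P) = 6*(r² + 2*P) = 6*r² + 12*P)
y = 31657/9 (y = -3 + (6*(⅓)² + 12*(-5))² = -3 + (6*(⅑) - 60)² = -3 + (⅔ - 60)² = -3 + (-178/3)² = -3 + 31684/9 = 31657/9 ≈ 3517.4)
203 - y = 203 - 1*31657/9 = 203 - 31657/9 = -29830/9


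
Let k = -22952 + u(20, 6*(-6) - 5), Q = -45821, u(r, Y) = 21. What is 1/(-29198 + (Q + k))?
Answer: -1/97950 ≈ -1.0209e-5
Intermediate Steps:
k = -22931 (k = -22952 + 21 = -22931)
1/(-29198 + (Q + k)) = 1/(-29198 + (-45821 - 22931)) = 1/(-29198 - 68752) = 1/(-97950) = -1/97950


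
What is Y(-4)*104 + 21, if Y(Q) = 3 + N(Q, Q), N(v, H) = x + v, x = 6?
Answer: 541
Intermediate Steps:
N(v, H) = 6 + v
Y(Q) = 9 + Q (Y(Q) = 3 + (6 + Q) = 9 + Q)
Y(-4)*104 + 21 = (9 - 4)*104 + 21 = 5*104 + 21 = 520 + 21 = 541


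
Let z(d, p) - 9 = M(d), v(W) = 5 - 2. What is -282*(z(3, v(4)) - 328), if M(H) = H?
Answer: 89112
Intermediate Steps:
v(W) = 3
z(d, p) = 9 + d
-282*(z(3, v(4)) - 328) = -282*((9 + 3) - 328) = -282*(12 - 328) = -282*(-316) = 89112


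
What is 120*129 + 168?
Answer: 15648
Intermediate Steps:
120*129 + 168 = 15480 + 168 = 15648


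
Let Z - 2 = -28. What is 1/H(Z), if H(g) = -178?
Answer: -1/178 ≈ -0.0056180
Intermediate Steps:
Z = -26 (Z = 2 - 28 = -26)
1/H(Z) = 1/(-178) = -1/178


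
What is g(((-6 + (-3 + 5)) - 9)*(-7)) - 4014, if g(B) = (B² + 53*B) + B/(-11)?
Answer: 99899/11 ≈ 9081.7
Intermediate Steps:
g(B) = B² + 582*B/11 (g(B) = (B² + 53*B) + B*(-1/11) = (B² + 53*B) - B/11 = B² + 582*B/11)
g(((-6 + (-3 + 5)) - 9)*(-7)) - 4014 = (((-6 + (-3 + 5)) - 9)*(-7))*(582 + 11*(((-6 + (-3 + 5)) - 9)*(-7)))/11 - 4014 = (((-6 + 2) - 9)*(-7))*(582 + 11*(((-6 + 2) - 9)*(-7)))/11 - 4014 = ((-4 - 9)*(-7))*(582 + 11*((-4 - 9)*(-7)))/11 - 4014 = (-13*(-7))*(582 + 11*(-13*(-7)))/11 - 4014 = (1/11)*91*(582 + 11*91) - 4014 = (1/11)*91*(582 + 1001) - 4014 = (1/11)*91*1583 - 4014 = 144053/11 - 4014 = 99899/11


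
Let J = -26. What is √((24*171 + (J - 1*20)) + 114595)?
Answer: √118653 ≈ 344.46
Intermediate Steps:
√((24*171 + (J - 1*20)) + 114595) = √((24*171 + (-26 - 1*20)) + 114595) = √((4104 + (-26 - 20)) + 114595) = √((4104 - 46) + 114595) = √(4058 + 114595) = √118653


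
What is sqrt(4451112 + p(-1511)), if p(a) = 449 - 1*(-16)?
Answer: sqrt(4451577) ≈ 2109.9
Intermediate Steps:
p(a) = 465 (p(a) = 449 + 16 = 465)
sqrt(4451112 + p(-1511)) = sqrt(4451112 + 465) = sqrt(4451577)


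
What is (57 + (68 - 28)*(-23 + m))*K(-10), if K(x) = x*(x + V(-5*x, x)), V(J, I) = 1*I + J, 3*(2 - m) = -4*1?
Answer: 218900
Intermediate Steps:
m = 10/3 (m = 2 - (-4)/3 = 2 - 1/3*(-4) = 2 + 4/3 = 10/3 ≈ 3.3333)
V(J, I) = I + J
K(x) = -3*x**2 (K(x) = x*(x + (x - 5*x)) = x*(x - 4*x) = x*(-3*x) = -3*x**2)
(57 + (68 - 28)*(-23 + m))*K(-10) = (57 + (68 - 28)*(-23 + 10/3))*(-3*(-10)**2) = (57 + 40*(-59/3))*(-3*100) = (57 - 2360/3)*(-300) = -2189/3*(-300) = 218900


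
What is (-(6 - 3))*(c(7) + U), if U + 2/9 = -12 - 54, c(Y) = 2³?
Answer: 524/3 ≈ 174.67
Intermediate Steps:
c(Y) = 8
U = -596/9 (U = -2/9 + (-12 - 54) = -2/9 - 66 = -596/9 ≈ -66.222)
(-(6 - 3))*(c(7) + U) = (-(6 - 3))*(8 - 596/9) = -1*3*(-524/9) = -3*(-524/9) = 524/3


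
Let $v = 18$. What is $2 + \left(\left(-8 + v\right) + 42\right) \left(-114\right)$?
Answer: $-5926$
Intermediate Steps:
$2 + \left(\left(-8 + v\right) + 42\right) \left(-114\right) = 2 + \left(\left(-8 + 18\right) + 42\right) \left(-114\right) = 2 + \left(10 + 42\right) \left(-114\right) = 2 + 52 \left(-114\right) = 2 - 5928 = -5926$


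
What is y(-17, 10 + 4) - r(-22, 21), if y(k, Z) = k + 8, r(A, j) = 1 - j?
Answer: 11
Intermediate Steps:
y(k, Z) = 8 + k
y(-17, 10 + 4) - r(-22, 21) = (8 - 17) - (1 - 1*21) = -9 - (1 - 21) = -9 - 1*(-20) = -9 + 20 = 11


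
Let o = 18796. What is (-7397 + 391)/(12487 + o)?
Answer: -7006/31283 ≈ -0.22396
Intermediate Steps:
(-7397 + 391)/(12487 + o) = (-7397 + 391)/(12487 + 18796) = -7006/31283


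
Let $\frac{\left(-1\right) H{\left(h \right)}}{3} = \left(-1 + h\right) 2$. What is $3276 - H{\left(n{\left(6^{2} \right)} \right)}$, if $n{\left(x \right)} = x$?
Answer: $3486$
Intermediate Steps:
$H{\left(h \right)} = 6 - 6 h$ ($H{\left(h \right)} = - 3 \left(-1 + h\right) 2 = - 3 \left(-2 + 2 h\right) = 6 - 6 h$)
$3276 - H{\left(n{\left(6^{2} \right)} \right)} = 3276 - \left(6 - 6 \cdot 6^{2}\right) = 3276 - \left(6 - 216\right) = 3276 - -210 = 3276 + 210 = 3486$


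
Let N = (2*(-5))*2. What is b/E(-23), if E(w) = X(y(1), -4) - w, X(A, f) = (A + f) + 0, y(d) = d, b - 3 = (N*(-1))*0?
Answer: 3/20 ≈ 0.15000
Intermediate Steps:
N = -20 (N = -10*2 = -20)
b = 3 (b = 3 - 20*(-1)*0 = 3 + 20*0 = 3 + 0 = 3)
X(A, f) = A + f
E(w) = -3 - w (E(w) = (1 - 4) - w = -3 - w)
b/E(-23) = 3/(-3 - 1*(-23)) = 3/(-3 + 23) = 3/20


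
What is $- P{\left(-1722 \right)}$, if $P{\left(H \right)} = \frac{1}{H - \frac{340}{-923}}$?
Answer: $\frac{923}{1589066} \approx 0.00058084$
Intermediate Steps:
$P{\left(H \right)} = \frac{1}{\frac{340}{923} + H}$ ($P{\left(H \right)} = \frac{1}{H - - \frac{340}{923}} = \frac{1}{H + \frac{340}{923}} = \frac{1}{\frac{340}{923} + H}$)
$- P{\left(-1722 \right)} = - \frac{923}{340 + 923 \left(-1722\right)} = - \frac{923}{340 - 1589406} = - \frac{923}{-1589066} = - \frac{923 \left(-1\right)}{1589066} = \left(-1\right) \left(- \frac{923}{1589066}\right) = \frac{923}{1589066}$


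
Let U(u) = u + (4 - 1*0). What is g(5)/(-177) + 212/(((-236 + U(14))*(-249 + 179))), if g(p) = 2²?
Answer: -5879/675255 ≈ -0.0087063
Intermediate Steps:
g(p) = 4
U(u) = 4 + u (U(u) = u + (4 + 0) = u + 4 = 4 + u)
g(5)/(-177) + 212/(((-236 + U(14))*(-249 + 179))) = 4/(-177) + 212/(((-236 + (4 + 14))*(-249 + 179))) = 4*(-1/177) + 212/(((-236 + 18)*(-70))) = -4/177 + 212/((-218*(-70))) = -4/177 + 212/15260 = -4/177 + 212*(1/15260) = -4/177 + 53/3815 = -5879/675255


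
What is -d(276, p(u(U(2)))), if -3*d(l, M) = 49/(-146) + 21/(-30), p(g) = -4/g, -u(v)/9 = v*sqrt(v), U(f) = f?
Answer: -126/365 ≈ -0.34521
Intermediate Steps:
u(v) = -9*v**(3/2) (u(v) = -9*v*sqrt(v) = -9*v**(3/2))
d(l, M) = 126/365 (d(l, M) = -(49/(-146) + 21/(-30))/3 = -(49*(-1/146) + 21*(-1/30))/3 = -(-49/146 - 7/10)/3 = -1/3*(-378/365) = 126/365)
-d(276, p(u(U(2)))) = -1*126/365 = -126/365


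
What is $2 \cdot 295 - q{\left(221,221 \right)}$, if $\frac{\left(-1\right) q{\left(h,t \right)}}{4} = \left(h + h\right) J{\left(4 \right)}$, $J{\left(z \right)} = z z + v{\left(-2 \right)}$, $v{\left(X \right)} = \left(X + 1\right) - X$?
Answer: $30646$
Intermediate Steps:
$v{\left(X \right)} = 1$ ($v{\left(X \right)} = \left(1 + X\right) - X = 1$)
$J{\left(z \right)} = 1 + z^{2}$ ($J{\left(z \right)} = z z + 1 = z^{2} + 1 = 1 + z^{2}$)
$q{\left(h,t \right)} = - 136 h$ ($q{\left(h,t \right)} = - 4 \left(h + h\right) \left(1 + 4^{2}\right) = - 4 \cdot 2 h \left(1 + 16\right) = - 4 \cdot 2 h 17 = - 4 \cdot 34 h = - 136 h$)
$2 \cdot 295 - q{\left(221,221 \right)} = 2 \cdot 295 - \left(-136\right) 221 = 590 - -30056 = 590 + 30056 = 30646$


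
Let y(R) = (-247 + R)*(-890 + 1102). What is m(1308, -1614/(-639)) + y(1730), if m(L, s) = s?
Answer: 66966886/213 ≈ 3.1440e+5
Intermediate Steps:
y(R) = -52364 + 212*R (y(R) = (-247 + R)*212 = -52364 + 212*R)
m(1308, -1614/(-639)) + y(1730) = -1614/(-639) + (-52364 + 212*1730) = -1614*(-1/639) + (-52364 + 366760) = 538/213 + 314396 = 66966886/213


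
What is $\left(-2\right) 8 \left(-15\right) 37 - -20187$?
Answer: $29067$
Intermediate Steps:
$\left(-2\right) 8 \left(-15\right) 37 - -20187 = \left(-16\right) \left(-15\right) 37 + 20187 = 240 \cdot 37 + 20187 = 8880 + 20187 = 29067$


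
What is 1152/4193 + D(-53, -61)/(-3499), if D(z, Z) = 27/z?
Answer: 213748155/777579271 ≈ 0.27489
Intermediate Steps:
1152/4193 + D(-53, -61)/(-3499) = 1152/4193 + (27/(-53))/(-3499) = 1152*(1/4193) + (27*(-1/53))*(-1/3499) = 1152/4193 - 27/53*(-1/3499) = 1152/4193 + 27/185447 = 213748155/777579271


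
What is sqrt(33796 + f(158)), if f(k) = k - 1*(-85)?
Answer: sqrt(34039) ≈ 184.50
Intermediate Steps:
f(k) = 85 + k (f(k) = k + 85 = 85 + k)
sqrt(33796 + f(158)) = sqrt(33796 + (85 + 158)) = sqrt(33796 + 243) = sqrt(34039)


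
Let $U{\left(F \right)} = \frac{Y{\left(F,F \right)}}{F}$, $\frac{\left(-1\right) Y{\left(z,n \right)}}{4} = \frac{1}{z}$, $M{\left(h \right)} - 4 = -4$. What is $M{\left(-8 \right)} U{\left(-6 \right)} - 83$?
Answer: $-83$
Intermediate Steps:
$M{\left(h \right)} = 0$ ($M{\left(h \right)} = 4 - 4 = 0$)
$Y{\left(z,n \right)} = - \frac{4}{z}$
$U{\left(F \right)} = - \frac{4}{F^{2}}$ ($U{\left(F \right)} = \frac{\left(-4\right) \frac{1}{F}}{F} = - \frac{4}{F^{2}}$)
$M{\left(-8 \right)} U{\left(-6 \right)} - 83 = 0 \left(- \frac{4}{36}\right) - 83 = 0 \left(\left(-4\right) \frac{1}{36}\right) - 83 = 0 \left(- \frac{1}{9}\right) - 83 = 0 - 83 = -83$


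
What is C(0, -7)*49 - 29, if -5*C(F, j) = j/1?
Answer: 198/5 ≈ 39.600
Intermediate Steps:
C(F, j) = -j/5 (C(F, j) = -j/(5*1) = -j/5)
C(0, -7)*49 - 29 = -⅕*(-7)*49 - 29 = (7/5)*49 - 29 = 343/5 - 29 = 198/5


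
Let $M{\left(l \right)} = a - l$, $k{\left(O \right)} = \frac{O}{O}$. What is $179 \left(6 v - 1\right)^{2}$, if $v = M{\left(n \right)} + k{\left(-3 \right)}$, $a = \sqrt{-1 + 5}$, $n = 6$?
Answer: $64619$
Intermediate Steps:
$a = 2$ ($a = \sqrt{4} = 2$)
$k{\left(O \right)} = 1$
$M{\left(l \right)} = 2 - l$
$v = -3$ ($v = \left(2 - 6\right) + 1 = -4 + 1 = -3$)
$179 \left(6 v - 1\right)^{2} = 179 \left(6 \left(-3\right) - 1\right)^{2} = 179 \left(-18 - 1\right)^{2} = 179 \left(-19\right)^{2} = 179 \cdot 361 = 64619$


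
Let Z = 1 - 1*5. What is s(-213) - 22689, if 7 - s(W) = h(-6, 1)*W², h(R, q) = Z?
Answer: 158794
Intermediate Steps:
Z = -4 (Z = 1 - 5 = -4)
h(R, q) = -4
s(W) = 7 + 4*W² (s(W) = 7 - (-4)*W² = 7 + 4*W²)
s(-213) - 22689 = (7 + 4*(-213)²) - 22689 = (7 + 4*45369) - 22689 = (7 + 181476) - 22689 = 181483 - 22689 = 158794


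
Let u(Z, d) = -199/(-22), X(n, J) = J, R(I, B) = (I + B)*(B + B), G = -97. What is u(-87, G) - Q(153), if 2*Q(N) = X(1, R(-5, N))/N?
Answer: -3057/22 ≈ -138.95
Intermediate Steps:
R(I, B) = 2*B*(B + I) (R(I, B) = (B + I)*(2*B) = 2*B*(B + I))
u(Z, d) = 199/22 (u(Z, d) = -199*(-1/22) = 199/22)
Q(N) = -5 + N (Q(N) = ((2*N*(N - 5))/N)/2 = ((2*N*(-5 + N))/N)/2 = (-10 + 2*N)/2 = -5 + N)
u(-87, G) - Q(153) = 199/22 - (-5 + 153) = 199/22 - 1*148 = 199/22 - 148 = -3057/22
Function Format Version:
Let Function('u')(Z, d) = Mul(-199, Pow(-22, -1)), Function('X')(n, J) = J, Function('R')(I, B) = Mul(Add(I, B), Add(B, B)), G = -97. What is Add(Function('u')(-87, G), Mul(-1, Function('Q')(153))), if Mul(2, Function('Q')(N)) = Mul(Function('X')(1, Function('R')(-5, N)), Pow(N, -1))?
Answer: Rational(-3057, 22) ≈ -138.95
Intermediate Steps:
Function('R')(I, B) = Mul(2, B, Add(B, I)) (Function('R')(I, B) = Mul(Add(B, I), Mul(2, B)) = Mul(2, B, Add(B, I)))
Function('u')(Z, d) = Rational(199, 22) (Function('u')(Z, d) = Mul(-199, Rational(-1, 22)) = Rational(199, 22))
Function('Q')(N) = Add(-5, N) (Function('Q')(N) = Mul(Rational(1, 2), Mul(Mul(2, N, Add(N, -5)), Pow(N, -1))) = Mul(Rational(1, 2), Mul(Mul(2, N, Add(-5, N)), Pow(N, -1))) = Mul(Rational(1, 2), Add(-10, Mul(2, N))) = Add(-5, N))
Add(Function('u')(-87, G), Mul(-1, Function('Q')(153))) = Add(Rational(199, 22), Mul(-1, Add(-5, 153))) = Add(Rational(199, 22), Mul(-1, 148)) = Add(Rational(199, 22), -148) = Rational(-3057, 22)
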